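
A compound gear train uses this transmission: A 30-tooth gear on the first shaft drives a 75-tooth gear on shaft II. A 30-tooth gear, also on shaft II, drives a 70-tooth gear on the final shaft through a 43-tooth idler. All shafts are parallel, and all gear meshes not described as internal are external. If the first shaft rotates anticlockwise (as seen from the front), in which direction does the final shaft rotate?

clockwise

the first shaft → shaft II: external mesh, 1 reversal → CW.
shaft II → the final shaft: driver → idler → driven is 2 external meshes, 2 reversals → CW.
3 reversals in total — an odd number — so the final shaft turns opposite to the first shaft.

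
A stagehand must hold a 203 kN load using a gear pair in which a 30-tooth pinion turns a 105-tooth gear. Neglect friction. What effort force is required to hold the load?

58 kN

Gear pair MA = 105/30 = 3.5.
Effort = load / MA = 203 / 3.5 = 58 kN.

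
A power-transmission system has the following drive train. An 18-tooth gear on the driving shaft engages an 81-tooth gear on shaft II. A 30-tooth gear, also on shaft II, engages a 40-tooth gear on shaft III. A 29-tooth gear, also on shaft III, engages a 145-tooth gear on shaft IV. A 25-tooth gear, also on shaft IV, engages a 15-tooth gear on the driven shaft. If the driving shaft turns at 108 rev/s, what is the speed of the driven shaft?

6 rev/s

Gear mesh: ratio = 81/18 = 4.5, so shaft II turns at 108 / 4.5 = 24 rev/s.
Gear mesh: ratio = 40/30 = 1.3333, so shaft III turns at 24 / 1.3333 = 18 rev/s.
Gear mesh: ratio = 145/29 = 5, so shaft IV turns at 18 / 5 = 3.6 rev/s.
Gear mesh: ratio = 15/25 = 0.6, so the driven shaft turns at 3.6 / 0.6 = 6 rev/s.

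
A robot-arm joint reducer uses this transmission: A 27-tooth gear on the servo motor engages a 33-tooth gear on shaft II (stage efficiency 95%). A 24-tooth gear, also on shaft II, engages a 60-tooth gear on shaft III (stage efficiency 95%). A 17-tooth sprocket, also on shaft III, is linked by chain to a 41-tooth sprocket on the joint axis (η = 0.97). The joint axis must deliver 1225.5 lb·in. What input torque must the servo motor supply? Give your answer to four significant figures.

Overall ratio R = 1.2222 × 2.5 × 2.4118 = 7.3693; overall efficiency η = 0.95 × 0.95 × 0.97 = 0.8754.
Input torque = output torque / (R × η) = 1225.5 / (7.3693 × 0.8754) = 189.96 lb·in.

190.0 lb·in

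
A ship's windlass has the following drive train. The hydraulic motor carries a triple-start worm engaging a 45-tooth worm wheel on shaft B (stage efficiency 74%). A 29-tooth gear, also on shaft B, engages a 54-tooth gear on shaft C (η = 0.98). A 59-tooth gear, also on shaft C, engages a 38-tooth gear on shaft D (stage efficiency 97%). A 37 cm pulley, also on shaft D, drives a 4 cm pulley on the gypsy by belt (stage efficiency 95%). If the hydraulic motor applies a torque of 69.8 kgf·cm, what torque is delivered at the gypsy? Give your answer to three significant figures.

90.7 kgf·cm

worm 45/3 = 15 → τ = 69.8·15·0.74 = 774.78 kgf·cm
gear mesh 54/29 = 1.8621 → τ = 774.78·1.8621·0.98 = 1413.8 kgf·cm
gear mesh 38/59 = 0.64407 → τ = 1413.8·0.64407·0.97 = 883.29 kgf·cm
belt 4/37 = 0.10811 → τ = 883.29·0.10811·0.95 = 90.716 kgf·cm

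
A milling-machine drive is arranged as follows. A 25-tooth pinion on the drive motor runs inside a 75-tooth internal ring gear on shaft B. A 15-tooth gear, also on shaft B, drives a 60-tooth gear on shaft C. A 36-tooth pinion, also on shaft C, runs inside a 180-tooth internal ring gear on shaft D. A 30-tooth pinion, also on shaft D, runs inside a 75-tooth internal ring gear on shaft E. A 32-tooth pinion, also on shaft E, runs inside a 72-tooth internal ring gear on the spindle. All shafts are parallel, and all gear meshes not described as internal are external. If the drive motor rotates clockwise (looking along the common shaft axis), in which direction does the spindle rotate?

anticlockwise

the drive motor → shaft B: internal mesh, same direction → CW.
shaft B → shaft C: external mesh, 1 reversal → CCW.
shaft C → shaft D: internal mesh, same direction → CCW.
shaft D → shaft E: internal mesh, same direction → CCW.
shaft E → the spindle: internal mesh, same direction → CCW.
1 reversal in total — an odd number — so the spindle turns opposite to the drive motor.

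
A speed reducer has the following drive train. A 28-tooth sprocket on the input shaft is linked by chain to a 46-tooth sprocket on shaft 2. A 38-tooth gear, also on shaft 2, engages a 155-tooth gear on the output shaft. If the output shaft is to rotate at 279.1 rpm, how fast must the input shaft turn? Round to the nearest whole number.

1870 rpm

Overall ratio R = 1.6429 × 4.0789 = 6.7011.
Required input speed = output speed × R = 279.1 × 6.7011 = 1870.3 rpm.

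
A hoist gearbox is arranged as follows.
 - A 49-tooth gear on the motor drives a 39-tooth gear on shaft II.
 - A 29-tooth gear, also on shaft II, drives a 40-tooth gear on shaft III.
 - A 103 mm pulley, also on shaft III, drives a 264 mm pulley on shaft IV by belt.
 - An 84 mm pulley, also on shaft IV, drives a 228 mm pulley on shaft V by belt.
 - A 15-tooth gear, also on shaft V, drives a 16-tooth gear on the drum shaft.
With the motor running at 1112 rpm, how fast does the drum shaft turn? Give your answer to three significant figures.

gear mesh 39/49 = 0.79592 → 1112/0.79592 = 1397.1 rpm
gear mesh 40/29 = 1.3793 → 1397.1/1.3793 = 1012.9 rpm
belt 264/103 = 2.5631 → 1012.9/2.5631 = 395.19 rpm
belt 228/84 = 2.7143 → 395.19/2.7143 = 145.6 rpm
gear mesh 16/15 = 1.0667 → 145.6/1.0667 = 136.5 rpm

136 rpm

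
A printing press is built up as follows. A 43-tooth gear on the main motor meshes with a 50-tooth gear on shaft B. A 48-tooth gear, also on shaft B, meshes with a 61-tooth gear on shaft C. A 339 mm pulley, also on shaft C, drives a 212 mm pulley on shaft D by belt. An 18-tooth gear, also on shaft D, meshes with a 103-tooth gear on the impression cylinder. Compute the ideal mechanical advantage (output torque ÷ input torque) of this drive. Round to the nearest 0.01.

Each stage contributes driven/driver: gear mesh 50/43 = 1.1628, gear mesh 61/48 = 1.2708, belt 212/339 = 0.62537, gear mesh 103/18 = 5.7222.
Overall: 1.1628 × 1.2708 × 0.62537 × 5.7222 = 5.288.

5.29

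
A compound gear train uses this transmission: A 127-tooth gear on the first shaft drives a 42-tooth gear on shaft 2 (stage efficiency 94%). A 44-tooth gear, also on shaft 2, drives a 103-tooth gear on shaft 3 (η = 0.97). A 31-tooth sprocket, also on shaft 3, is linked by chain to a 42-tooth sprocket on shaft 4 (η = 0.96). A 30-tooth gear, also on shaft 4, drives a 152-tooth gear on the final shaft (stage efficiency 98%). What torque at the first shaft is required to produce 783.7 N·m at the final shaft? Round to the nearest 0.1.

Overall ratio R = 0.33071 × 2.3409 × 1.3548 × 5.0667 = 5.3142; overall efficiency η = 0.94 × 0.97 × 0.96 × 0.98 = 0.8578.
Input torque = output torque / (R × η) = 783.7 / (5.3142 × 0.8578) = 171.91 N·m.

171.9 N·m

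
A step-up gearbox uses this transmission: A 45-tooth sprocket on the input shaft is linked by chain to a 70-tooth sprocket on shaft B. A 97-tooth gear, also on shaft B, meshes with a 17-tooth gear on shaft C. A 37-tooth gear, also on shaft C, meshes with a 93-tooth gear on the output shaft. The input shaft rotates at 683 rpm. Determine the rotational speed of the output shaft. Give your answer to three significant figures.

the input shaft → shaft B (chain, 70/45): 683 ÷ 1.5556 = 439.07 rpm
shaft B → shaft C (gear mesh, 17/97): 439.07 ÷ 0.17526 = 2505.3 rpm
shaft C → the output shaft (gear mesh, 93/37): 2505.3 ÷ 2.5135 = 996.73 rpm

997 rpm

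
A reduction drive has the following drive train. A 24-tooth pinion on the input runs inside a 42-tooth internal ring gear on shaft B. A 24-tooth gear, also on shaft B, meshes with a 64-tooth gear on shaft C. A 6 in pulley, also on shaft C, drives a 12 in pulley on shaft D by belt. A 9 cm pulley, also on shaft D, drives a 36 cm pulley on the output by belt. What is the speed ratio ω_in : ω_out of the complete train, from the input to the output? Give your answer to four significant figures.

37.33

Each stage contributes driven/driver: internal gear 42/24 = 1.75, gear mesh 64/24 = 2.6667, belt 12/6 = 2, belt 36/9 = 4.
Overall: 1.75 × 2.6667 × 2 × 4 = 37.333.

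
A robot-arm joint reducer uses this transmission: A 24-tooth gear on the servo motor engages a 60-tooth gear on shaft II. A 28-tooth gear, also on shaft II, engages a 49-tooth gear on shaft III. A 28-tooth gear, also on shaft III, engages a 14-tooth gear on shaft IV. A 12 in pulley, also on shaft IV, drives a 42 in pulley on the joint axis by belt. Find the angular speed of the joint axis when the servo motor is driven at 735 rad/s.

the servo motor → shaft II (gear mesh, 60/24): 735 ÷ 2.5 = 294 rad/s
shaft II → shaft III (gear mesh, 49/28): 294 ÷ 1.75 = 168 rad/s
shaft III → shaft IV (gear mesh, 14/28): 168 ÷ 0.5 = 336 rad/s
shaft IV → the joint axis (belt, 42/12): 336 ÷ 3.5 = 96 rad/s

96 rad/s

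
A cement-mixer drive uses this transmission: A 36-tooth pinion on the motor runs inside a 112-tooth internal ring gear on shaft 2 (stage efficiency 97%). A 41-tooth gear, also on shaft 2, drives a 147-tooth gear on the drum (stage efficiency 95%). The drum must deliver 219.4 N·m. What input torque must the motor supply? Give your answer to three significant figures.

Overall ratio R = 3.1111 × 3.5854 = 11.154; overall efficiency η = 0.97 × 0.95 = 0.9215.
Input torque = output torque / (R × η) = 219.4 / (11.154 × 0.9215) = 21.345 N·m.

21.3 N·m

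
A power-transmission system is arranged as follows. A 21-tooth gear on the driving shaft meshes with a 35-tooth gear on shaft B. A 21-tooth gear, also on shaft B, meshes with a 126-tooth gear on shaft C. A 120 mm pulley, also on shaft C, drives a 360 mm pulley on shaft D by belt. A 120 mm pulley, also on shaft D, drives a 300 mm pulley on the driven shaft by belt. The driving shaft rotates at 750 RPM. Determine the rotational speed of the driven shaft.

10 RPM

Gear mesh: ratio = 35/21 = 1.6667, so shaft B turns at 750 / 1.6667 = 450 RPM.
Gear mesh: ratio = 126/21 = 6, so shaft C turns at 450 / 6 = 75 RPM.
Belt: ratio = 360/120 = 3, so shaft D turns at 75 / 3 = 25 RPM.
Belt: ratio = 300/120 = 2.5, so the driven shaft turns at 25 / 2.5 = 10 RPM.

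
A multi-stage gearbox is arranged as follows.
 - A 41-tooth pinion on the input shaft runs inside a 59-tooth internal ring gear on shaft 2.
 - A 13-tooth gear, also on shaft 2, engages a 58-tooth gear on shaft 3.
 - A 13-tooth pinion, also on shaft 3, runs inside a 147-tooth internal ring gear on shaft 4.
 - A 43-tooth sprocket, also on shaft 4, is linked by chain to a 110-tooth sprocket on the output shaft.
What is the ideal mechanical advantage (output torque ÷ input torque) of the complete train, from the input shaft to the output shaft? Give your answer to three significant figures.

186

Each stage contributes driven/driver: internal gear 59/41 = 1.439, gear mesh 58/13 = 4.4615, internal gear 147/13 = 11.308, chain 110/43 = 2.5581.
Overall: 1.439 × 4.4615 × 11.308 × 2.5581 = 185.72.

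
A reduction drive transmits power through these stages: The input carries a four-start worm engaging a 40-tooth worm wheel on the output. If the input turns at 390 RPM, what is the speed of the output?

39 RPM

Worm: ratio = 40/4 = 10, so the output turns at 390 / 10 = 39 RPM.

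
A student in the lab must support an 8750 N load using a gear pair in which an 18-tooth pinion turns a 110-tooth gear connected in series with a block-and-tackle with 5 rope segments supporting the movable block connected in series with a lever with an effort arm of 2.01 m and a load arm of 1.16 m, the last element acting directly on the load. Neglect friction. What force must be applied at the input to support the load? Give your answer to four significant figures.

165.3 N

Gear pair MA = 110/18 = 6.1111.
Block-and-tackle MA = number of supporting rope parts = 5.
Lever MA = effort arm / load arm = 2.01/1.16 = 1.7328.
Combined ideal MA = 6.1111 × 5 × 1.7328 = 52.945.
Effort = load / MA = 8750 / 52.945 = 165.26 N.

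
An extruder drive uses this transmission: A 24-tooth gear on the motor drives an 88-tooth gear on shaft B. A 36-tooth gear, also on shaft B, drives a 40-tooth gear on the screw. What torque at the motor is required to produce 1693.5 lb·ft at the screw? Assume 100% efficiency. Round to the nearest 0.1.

Overall ratio R = 3.6667 × 1.1111 = 4.0741.
Input torque = output torque / R = 1693.5 / 4.0741 = 415.68 lb·ft.

415.7 lb·ft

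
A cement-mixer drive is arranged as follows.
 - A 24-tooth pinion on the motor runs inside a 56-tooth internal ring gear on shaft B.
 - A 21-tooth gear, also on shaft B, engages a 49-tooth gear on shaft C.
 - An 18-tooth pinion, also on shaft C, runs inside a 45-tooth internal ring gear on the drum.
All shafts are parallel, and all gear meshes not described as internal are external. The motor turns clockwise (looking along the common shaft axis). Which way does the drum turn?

counterclockwise

the motor → shaft B: internal mesh, same direction → CW.
shaft B → shaft C: external mesh, 1 reversal → CCW.
shaft C → the drum: internal mesh, same direction → CCW.
1 reversal in total — an odd number — so the drum turns opposite to the motor.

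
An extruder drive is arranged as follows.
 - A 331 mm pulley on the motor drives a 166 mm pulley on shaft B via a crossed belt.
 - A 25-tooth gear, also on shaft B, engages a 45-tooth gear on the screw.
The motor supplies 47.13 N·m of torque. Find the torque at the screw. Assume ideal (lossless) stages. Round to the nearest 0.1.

42.5 N·m

Belt: ratio = 166/331 = 0.50151; torque at shaft B = 47.13 × 0.50151 = 23.636 N·m.
Gear mesh: ratio = 45/25 = 1.8; torque at the screw = 23.636 × 1.8 = 42.545 N·m.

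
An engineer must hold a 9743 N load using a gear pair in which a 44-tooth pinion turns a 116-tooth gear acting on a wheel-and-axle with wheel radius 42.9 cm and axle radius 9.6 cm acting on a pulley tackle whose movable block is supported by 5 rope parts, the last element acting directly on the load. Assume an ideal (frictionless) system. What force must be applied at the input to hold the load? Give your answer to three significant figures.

Gear pair MA = 116/44 = 2.6364.
Wheel-and-axle MA = R/r = 42.9/9.6 = 4.4688.
Block-and-tackle MA = number of supporting rope parts = 5.
Combined ideal MA = 2.6364 × 4.4688 × 5 = 58.906.
Effort = load / MA = 9743 / 58.906 = 165.4 N.

165 N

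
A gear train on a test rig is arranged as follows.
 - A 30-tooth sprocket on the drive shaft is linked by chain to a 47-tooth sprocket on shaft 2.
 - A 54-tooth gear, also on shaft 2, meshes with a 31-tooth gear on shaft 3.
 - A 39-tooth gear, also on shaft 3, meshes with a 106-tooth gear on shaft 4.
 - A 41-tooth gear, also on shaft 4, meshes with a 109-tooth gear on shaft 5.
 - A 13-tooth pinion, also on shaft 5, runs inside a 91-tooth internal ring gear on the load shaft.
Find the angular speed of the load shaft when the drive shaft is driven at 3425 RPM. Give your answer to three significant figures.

chain 47/30 = 1.5667 → 3425/1.5667 = 2186.2 RPM
gear mesh 31/54 = 0.57407 → 2186.2/0.57407 = 3808.2 RPM
gear mesh 106/39 = 2.7179 → 3808.2/2.7179 = 1401.1 RPM
gear mesh 109/41 = 2.6585 → 1401.1/2.6585 = 527.03 RPM
internal gear 91/13 = 7 → 527.03/7 = 75.289 RPM

75.3 RPM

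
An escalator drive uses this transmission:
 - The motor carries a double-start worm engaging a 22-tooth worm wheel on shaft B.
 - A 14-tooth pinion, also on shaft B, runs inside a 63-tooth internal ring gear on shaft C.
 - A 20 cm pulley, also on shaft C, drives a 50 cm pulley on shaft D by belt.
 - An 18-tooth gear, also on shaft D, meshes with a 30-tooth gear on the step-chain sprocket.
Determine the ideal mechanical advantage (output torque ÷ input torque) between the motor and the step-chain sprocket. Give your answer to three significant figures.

Each stage contributes driven/driver: worm 22/2 = 11, internal gear 63/14 = 4.5, belt 50/20 = 2.5, gear mesh 30/18 = 1.6667.
Overall: 11 × 4.5 × 2.5 × 1.6667 = 206.25.

206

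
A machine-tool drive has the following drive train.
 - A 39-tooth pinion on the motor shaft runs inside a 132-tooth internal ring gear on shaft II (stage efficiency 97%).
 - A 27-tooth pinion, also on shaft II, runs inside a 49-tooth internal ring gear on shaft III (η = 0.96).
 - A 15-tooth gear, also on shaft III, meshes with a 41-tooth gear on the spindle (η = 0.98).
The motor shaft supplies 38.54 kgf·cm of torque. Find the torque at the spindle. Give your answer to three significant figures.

After the internal gear (132/39): 38.54 × 3.3846 × 0.97 = 126.53 kgf·cm
After the internal gear (49/27): 126.53 × 1.8148 × 0.96 = 220.44 kgf·cm
After the gear mesh (41/15): 220.44 × 2.7333 × 0.98 = 590.49 kgf·cm

590 kgf·cm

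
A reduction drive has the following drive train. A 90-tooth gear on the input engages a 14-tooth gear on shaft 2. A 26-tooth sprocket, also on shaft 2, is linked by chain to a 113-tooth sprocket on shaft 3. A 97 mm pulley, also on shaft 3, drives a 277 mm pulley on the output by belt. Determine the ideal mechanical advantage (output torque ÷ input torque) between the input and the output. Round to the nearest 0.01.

Each stage contributes driven/driver: gear mesh 14/90 = 0.15556, chain 113/26 = 4.3462, belt 277/97 = 2.8557.
Overall: 0.15556 × 4.3462 × 2.8557 = 1.9306.

1.93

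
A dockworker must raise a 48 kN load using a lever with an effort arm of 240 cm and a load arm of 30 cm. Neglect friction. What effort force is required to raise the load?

Lever MA = effort arm / load arm = 240/30 = 8.
Effort = load / MA = 48 / 8 = 6 kN.

6 kN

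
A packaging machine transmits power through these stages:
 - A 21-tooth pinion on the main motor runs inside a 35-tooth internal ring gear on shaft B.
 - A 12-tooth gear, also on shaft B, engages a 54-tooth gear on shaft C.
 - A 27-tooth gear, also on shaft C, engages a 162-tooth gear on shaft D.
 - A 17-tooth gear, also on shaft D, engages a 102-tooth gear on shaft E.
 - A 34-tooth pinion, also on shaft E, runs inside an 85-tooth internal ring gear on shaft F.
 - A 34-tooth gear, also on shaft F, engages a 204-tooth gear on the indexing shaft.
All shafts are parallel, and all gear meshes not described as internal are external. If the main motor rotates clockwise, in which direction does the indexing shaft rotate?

clockwise

the main motor → shaft B: internal mesh, same direction → CW.
shaft B → shaft C: external mesh, 1 reversal → CCW.
shaft C → shaft D: external mesh, 1 reversal → CW.
shaft D → shaft E: external mesh, 1 reversal → CCW.
shaft E → shaft F: internal mesh, same direction → CCW.
shaft F → the indexing shaft: external mesh, 1 reversal → CW.
4 reversals in total — an even number — so the indexing shaft turns the same way as the main motor.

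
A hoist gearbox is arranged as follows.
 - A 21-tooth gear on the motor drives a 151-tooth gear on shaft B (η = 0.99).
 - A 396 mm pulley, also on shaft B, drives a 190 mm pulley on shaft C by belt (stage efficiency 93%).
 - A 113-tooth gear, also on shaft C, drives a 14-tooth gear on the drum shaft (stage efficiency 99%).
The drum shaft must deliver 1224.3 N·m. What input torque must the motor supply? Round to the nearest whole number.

3142 N·m

Overall ratio R = 7.1905 × 0.4798 × 0.12389 = 0.42743; overall efficiency η = 0.99 × 0.93 × 0.99 = 0.9115.
Input torque = output torque / (R × η) = 1224.3 / (0.42743 × 0.9115) = 3142.5 N·m.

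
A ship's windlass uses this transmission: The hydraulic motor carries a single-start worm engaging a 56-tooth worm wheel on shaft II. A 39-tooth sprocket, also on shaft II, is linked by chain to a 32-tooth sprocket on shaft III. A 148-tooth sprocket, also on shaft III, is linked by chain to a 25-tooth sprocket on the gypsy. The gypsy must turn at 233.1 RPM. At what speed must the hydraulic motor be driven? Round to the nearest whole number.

Overall ratio R = 56 × 0.82051 × 0.16892 = 7.7616.
Required input speed = output speed × R = 233.1 × 7.7616 = 1809.2 RPM.

1809 RPM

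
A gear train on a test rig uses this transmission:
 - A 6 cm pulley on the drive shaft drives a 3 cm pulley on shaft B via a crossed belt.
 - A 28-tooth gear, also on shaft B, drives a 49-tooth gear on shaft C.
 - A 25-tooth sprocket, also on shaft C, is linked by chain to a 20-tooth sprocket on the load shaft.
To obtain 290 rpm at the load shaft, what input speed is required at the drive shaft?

203 rpm

Overall ratio R = 0.5 × 1.75 × 0.8 = 0.7.
Required input speed = output speed × R = 290 × 0.7 = 203 rpm.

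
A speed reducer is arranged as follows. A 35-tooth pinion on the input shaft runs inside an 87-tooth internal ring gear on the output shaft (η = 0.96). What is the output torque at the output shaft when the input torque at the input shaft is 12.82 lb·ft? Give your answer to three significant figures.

30.6 lb·ft

After the internal gear (87/35): 12.82 × 2.4857 × 0.96 = 30.592 lb·ft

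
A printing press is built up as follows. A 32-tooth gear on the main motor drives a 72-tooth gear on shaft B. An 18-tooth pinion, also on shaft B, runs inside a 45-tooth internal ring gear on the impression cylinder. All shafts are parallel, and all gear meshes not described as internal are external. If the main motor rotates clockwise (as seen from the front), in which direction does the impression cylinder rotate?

anticlockwise

the main motor → shaft B: external mesh, 1 reversal → CCW.
shaft B → the impression cylinder: internal mesh, same direction → CCW.
1 reversal in total — an odd number — so the impression cylinder turns opposite to the main motor.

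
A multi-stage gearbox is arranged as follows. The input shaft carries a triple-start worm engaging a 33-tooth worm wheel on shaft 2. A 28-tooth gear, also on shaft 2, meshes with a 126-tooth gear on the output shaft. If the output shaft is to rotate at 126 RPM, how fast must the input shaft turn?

Overall ratio R = 11 × 4.5 = 49.5.
Required input speed = output speed × R = 126 × 49.5 = 6237 RPM.

6237 RPM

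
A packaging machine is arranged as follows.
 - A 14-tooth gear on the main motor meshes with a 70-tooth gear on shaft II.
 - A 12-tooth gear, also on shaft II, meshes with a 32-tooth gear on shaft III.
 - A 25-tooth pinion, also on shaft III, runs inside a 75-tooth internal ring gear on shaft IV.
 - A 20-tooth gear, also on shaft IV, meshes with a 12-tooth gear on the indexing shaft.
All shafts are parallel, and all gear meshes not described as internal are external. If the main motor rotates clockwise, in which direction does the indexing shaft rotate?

the main motor → shaft II: external mesh, 1 reversal → CCW.
shaft II → shaft III: external mesh, 1 reversal → CW.
shaft III → shaft IV: internal mesh, same direction → CW.
shaft IV → the indexing shaft: external mesh, 1 reversal → CCW.
3 reversals in total — an odd number — so the indexing shaft turns opposite to the main motor.

counterclockwise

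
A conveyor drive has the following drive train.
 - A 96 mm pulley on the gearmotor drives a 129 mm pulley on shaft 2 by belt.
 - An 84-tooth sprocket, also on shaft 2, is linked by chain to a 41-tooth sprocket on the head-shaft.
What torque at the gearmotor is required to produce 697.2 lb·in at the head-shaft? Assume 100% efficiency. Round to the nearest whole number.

Overall ratio R = 1.3438 × 0.4881 = 0.65588.
Input torque = output torque / R = 697.2 / 0.65588 = 1063 lb·in.

1063 lb·in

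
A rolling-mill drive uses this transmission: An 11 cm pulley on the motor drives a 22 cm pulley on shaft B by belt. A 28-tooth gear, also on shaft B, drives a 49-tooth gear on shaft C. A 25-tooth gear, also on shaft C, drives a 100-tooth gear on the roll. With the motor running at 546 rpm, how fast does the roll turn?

39 rpm

Belt: ratio = 22/11 = 2, so shaft B turns at 546 / 2 = 273 rpm.
Gear mesh: ratio = 49/28 = 1.75, so shaft C turns at 273 / 1.75 = 156 rpm.
Gear mesh: ratio = 100/25 = 4, so the roll turns at 156 / 4 = 39 rpm.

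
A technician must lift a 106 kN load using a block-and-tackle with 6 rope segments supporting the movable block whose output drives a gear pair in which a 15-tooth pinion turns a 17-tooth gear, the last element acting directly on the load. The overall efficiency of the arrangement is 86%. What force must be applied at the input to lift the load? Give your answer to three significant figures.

18.1 kN

Block-and-tackle MA = number of supporting rope parts = 6.
Gear pair MA = 17/15 = 1.1333.
Combined ideal MA = 6 × 1.1333 = 6.8.
Actual MA = 6.8 × 0.86 = 5.848.
Effort = load / actual MA = 106 / 5.848 = 18.126 kN.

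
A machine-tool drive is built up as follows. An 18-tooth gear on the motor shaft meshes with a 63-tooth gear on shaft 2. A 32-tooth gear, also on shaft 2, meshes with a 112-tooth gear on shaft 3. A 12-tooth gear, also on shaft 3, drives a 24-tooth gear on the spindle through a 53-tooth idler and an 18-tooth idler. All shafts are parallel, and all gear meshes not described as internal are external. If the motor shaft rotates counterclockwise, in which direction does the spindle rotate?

clockwise

the motor shaft → shaft 2: external mesh, 1 reversal → CW.
shaft 2 → shaft 3: external mesh, 1 reversal → CCW.
shaft 3 → the spindle: driver → idler → idler → driven is 3 external meshes, 3 reversals → CW.
5 reversals in total — an odd number — so the spindle turns opposite to the motor shaft.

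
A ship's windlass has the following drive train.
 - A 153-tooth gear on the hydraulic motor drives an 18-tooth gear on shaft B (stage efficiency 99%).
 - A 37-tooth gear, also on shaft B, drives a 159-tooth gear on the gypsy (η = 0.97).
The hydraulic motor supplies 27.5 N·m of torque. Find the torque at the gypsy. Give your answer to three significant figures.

13.4 N·m

gear mesh 18/153 = 0.11765 → τ = 27.5·0.11765·0.99 = 3.2029 N·m
gear mesh 159/37 = 4.2973 → τ = 3.2029·4.2973·0.97 = 13.351 N·m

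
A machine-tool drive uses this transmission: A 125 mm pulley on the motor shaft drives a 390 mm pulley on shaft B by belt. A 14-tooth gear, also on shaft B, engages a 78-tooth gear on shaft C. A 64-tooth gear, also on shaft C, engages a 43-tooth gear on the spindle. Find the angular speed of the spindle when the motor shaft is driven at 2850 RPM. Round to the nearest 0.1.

the motor shaft → shaft B (belt, 390/125): 2850 ÷ 3.12 = 913.46 RPM
shaft B → shaft C (gear mesh, 78/14): 913.46 ÷ 5.5714 = 163.95 RPM
shaft C → the spindle (gear mesh, 43/64): 163.95 ÷ 0.67188 = 244.03 RPM

244.0 RPM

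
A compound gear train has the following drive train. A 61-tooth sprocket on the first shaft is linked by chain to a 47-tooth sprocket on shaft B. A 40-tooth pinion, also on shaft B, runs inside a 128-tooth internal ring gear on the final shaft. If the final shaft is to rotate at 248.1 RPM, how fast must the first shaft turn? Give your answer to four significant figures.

611.7 RPM

Overall ratio R = 0.77049 × 3.2 = 2.4656.
Required input speed = output speed × R = 248.1 × 2.4656 = 611.71 RPM.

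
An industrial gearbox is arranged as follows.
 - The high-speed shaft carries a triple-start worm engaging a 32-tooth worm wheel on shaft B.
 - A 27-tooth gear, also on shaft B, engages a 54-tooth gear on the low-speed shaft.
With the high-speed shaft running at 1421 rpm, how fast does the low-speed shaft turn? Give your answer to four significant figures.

worm 32/3 = 10.667 → 1421/10.667 = 133.22 rpm
gear mesh 54/27 = 2 → 133.22/2 = 66.609 rpm

66.61 rpm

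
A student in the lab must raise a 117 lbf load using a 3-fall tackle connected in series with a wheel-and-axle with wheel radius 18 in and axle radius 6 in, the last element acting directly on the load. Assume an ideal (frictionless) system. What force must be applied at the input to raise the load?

13 lbf

Block-and-tackle MA = number of supporting rope parts = 3.
Wheel-and-axle MA = R/r = 18/6 = 3.
Combined ideal MA = 3 × 3 = 9.
Effort = load / MA = 117 / 9 = 13 lbf.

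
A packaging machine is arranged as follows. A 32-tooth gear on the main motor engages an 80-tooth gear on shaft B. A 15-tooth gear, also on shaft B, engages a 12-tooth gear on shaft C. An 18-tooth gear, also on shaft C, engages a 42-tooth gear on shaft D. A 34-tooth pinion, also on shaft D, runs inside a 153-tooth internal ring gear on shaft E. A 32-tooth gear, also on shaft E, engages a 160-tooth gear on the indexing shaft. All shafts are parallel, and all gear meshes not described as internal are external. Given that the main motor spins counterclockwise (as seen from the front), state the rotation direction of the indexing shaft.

the main motor → shaft B: external mesh, 1 reversal → CW.
shaft B → shaft C: external mesh, 1 reversal → CCW.
shaft C → shaft D: external mesh, 1 reversal → CW.
shaft D → shaft E: internal mesh, same direction → CW.
shaft E → the indexing shaft: external mesh, 1 reversal → CCW.
4 reversals in total — an even number — so the indexing shaft turns the same way as the main motor.

counterclockwise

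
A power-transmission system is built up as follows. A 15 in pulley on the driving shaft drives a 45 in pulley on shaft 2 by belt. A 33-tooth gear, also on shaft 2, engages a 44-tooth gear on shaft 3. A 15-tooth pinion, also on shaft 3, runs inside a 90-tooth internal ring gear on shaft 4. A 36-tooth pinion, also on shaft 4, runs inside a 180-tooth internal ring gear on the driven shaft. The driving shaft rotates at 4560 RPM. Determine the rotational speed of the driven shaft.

38 RPM

Belt: ratio = 45/15 = 3, so shaft 2 turns at 4560 / 3 = 1520 RPM.
Gear mesh: ratio = 44/33 = 1.3333, so shaft 3 turns at 1520 / 1.3333 = 1140 RPM.
Internal gear: ratio = 90/15 = 6, so shaft 4 turns at 1140 / 6 = 190 RPM.
Internal gear: ratio = 180/36 = 5, so the driven shaft turns at 190 / 5 = 38 RPM.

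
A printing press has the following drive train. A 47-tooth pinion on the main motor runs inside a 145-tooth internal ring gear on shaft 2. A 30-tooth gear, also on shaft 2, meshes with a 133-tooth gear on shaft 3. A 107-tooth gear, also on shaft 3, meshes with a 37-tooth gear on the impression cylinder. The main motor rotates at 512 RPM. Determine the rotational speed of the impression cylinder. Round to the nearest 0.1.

Internal gear: ratio = 145/47 = 3.0851, so shaft 2 turns at 512 / 3.0851 = 165.96 RPM.
Gear mesh: ratio = 133/30 = 4.4333, so shaft 3 turns at 165.96 / 4.4333 = 37.434 RPM.
Gear mesh: ratio = 37/107 = 0.34579, so the impression cylinder turns at 37.434 / 0.34579 = 108.26 RPM.

108.3 RPM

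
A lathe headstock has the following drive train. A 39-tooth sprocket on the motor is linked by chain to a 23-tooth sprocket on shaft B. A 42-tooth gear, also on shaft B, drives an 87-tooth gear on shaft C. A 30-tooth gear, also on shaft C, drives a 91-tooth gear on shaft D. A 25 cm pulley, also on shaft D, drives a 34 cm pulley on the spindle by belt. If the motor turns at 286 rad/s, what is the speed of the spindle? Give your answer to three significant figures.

56.8 rad/s

chain 23/39 = 0.58974 → 286/0.58974 = 484.96 rad/s
gear mesh 87/42 = 2.0714 → 484.96/2.0714 = 234.12 rad/s
gear mesh 91/30 = 3.0333 → 234.12/3.0333 = 77.181 rad/s
belt 34/25 = 1.36 → 77.181/1.36 = 56.751 rad/s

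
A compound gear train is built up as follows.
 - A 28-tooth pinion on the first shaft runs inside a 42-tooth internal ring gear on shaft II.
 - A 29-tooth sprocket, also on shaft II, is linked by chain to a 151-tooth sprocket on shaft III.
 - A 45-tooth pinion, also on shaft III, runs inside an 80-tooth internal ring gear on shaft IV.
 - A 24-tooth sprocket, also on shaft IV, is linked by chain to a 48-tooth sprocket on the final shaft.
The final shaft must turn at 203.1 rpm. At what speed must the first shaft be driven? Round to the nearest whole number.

Overall ratio R = 1.5 × 5.2069 × 1.7778 × 2 = 27.77.
Required input speed = output speed × R = 203.1 × 27.77 = 5640.1 rpm.

5640 rpm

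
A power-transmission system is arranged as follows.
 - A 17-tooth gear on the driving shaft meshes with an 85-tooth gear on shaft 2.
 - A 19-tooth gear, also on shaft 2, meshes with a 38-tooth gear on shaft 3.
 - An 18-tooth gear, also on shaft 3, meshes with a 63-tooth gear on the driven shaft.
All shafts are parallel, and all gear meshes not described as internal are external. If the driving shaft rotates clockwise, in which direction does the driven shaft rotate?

the driving shaft → shaft 2: external mesh, 1 reversal → CCW.
shaft 2 → shaft 3: external mesh, 1 reversal → CW.
shaft 3 → the driven shaft: external mesh, 1 reversal → CCW.
3 reversals in total — an odd number — so the driven shaft turns opposite to the driving shaft.

counterclockwise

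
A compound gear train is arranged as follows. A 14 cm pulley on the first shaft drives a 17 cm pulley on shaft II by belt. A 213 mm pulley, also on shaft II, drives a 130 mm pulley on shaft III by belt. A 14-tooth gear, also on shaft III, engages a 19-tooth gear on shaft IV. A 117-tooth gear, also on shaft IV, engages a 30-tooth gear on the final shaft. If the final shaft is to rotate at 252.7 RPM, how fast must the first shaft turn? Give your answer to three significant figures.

65.2 RPM

Overall ratio R = 1.2143 × 0.61033 × 1.3571 × 0.25641 = 0.2579.
Required input speed = output speed × R = 252.7 × 0.2579 = 65.17 RPM.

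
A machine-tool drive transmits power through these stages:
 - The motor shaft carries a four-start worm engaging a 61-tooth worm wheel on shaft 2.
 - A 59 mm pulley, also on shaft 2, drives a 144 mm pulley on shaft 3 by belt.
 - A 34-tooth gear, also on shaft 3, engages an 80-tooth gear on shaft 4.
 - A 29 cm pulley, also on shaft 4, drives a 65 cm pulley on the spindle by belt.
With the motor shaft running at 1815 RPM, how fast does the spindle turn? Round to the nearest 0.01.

9.25 RPM

Worm: ratio = 61/4 = 15.25, so shaft 2 turns at 1815 / 15.25 = 119.02 RPM.
Belt: ratio = 144/59 = 2.4407, so shaft 3 turns at 119.02 / 2.4407 = 48.764 RPM.
Gear mesh: ratio = 80/34 = 2.3529, so shaft 4 turns at 48.764 / 2.3529 = 20.725 RPM.
Belt: ratio = 65/29 = 2.2414, so the spindle turns at 20.725 / 2.2414 = 9.2463 RPM.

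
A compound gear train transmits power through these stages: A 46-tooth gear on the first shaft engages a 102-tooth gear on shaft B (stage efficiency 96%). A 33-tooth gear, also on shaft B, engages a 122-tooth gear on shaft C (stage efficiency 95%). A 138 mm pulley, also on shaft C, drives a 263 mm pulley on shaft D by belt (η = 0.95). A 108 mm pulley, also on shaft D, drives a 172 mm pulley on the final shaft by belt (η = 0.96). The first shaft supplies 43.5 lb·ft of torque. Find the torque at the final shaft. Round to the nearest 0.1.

Gear mesh: ratio = 102/46 = 2.2174; torque at shaft B = 43.5 × 2.2174 × 0.96 = 92.598 lb·ft.
Gear mesh: ratio = 122/33 = 3.697; torque at shaft C = 92.598 × 3.697 × 0.95 = 325.22 lb·ft.
Belt: ratio = 263/138 = 1.9058; torque at shaft D = 325.22 × 1.9058 × 0.95 = 588.81 lb·ft.
Belt: ratio = 172/108 = 1.5926; torque at the final shaft = 588.81 × 1.5926 × 0.96 = 900.22 lb·ft.

900.2 lb·ft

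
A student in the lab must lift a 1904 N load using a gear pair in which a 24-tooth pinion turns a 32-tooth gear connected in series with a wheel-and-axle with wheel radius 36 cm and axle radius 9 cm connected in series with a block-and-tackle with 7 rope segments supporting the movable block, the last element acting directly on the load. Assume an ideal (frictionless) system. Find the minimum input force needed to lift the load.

Gear pair MA = 32/24 = 1.3333.
Wheel-and-axle MA = R/r = 36/9 = 4.
Block-and-tackle MA = number of supporting rope parts = 7.
Combined ideal MA = 1.3333 × 4 × 7 = 37.333.
Effort = load / MA = 1904 / 37.333 = 51 N.

51 N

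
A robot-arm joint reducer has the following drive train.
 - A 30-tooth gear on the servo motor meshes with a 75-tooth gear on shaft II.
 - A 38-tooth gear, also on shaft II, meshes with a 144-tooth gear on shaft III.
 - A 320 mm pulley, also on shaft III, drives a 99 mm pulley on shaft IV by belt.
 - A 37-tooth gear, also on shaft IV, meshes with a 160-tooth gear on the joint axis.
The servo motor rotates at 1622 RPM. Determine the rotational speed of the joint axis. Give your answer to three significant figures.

the servo motor → shaft II (gear mesh, 75/30): 1622 ÷ 2.5 = 648.8 RPM
shaft II → shaft III (gear mesh, 144/38): 648.8 ÷ 3.7895 = 171.21 RPM
shaft III → shaft IV (belt, 99/320): 171.21 ÷ 0.30938 = 553.41 RPM
shaft IV → the joint axis (gear mesh, 160/37): 553.41 ÷ 4.3243 = 127.98 RPM

128 RPM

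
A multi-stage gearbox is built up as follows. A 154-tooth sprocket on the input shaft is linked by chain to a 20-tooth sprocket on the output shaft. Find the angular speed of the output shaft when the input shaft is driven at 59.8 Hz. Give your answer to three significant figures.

Chain: ratio = 20/154 = 0.12987, so the output shaft turns at 59.8 / 0.12987 = 460.46 Hz.

460 Hz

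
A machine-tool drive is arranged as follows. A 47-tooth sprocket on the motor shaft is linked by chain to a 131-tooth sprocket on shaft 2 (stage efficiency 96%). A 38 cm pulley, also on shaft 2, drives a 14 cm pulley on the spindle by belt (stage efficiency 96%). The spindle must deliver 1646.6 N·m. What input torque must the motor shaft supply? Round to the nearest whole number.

Overall ratio R = 2.7872 × 0.36842 = 1.0269; overall efficiency η = 0.96 × 0.96 = 0.9216.
Input torque = output torque / (R × η) = 1646.6 / (1.0269 × 0.9216) = 1739.9 N·m.

1740 N·m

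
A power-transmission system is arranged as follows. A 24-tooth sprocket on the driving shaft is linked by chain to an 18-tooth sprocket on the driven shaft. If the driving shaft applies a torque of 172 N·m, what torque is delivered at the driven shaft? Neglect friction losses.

129 N·m

Chain: ratio = 18/24 = 0.75; torque at the driven shaft = 172 × 0.75 = 129 N·m.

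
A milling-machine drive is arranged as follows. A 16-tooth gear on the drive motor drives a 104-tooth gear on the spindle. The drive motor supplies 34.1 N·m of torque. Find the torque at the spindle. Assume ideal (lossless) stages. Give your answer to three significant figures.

Gear mesh: ratio = 104/16 = 6.5; torque at the spindle = 34.1 × 6.5 = 221.65 N·m.

222 N·m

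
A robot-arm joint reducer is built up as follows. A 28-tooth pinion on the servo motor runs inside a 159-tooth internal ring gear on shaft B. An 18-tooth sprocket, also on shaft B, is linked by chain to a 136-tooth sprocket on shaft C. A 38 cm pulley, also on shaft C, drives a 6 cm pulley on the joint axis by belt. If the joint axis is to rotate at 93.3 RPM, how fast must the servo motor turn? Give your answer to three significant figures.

632 RPM

Overall ratio R = 5.6786 × 7.5556 × 0.15789 = 6.7744.
Required input speed = output speed × R = 93.3 × 6.7744 = 632.05 RPM.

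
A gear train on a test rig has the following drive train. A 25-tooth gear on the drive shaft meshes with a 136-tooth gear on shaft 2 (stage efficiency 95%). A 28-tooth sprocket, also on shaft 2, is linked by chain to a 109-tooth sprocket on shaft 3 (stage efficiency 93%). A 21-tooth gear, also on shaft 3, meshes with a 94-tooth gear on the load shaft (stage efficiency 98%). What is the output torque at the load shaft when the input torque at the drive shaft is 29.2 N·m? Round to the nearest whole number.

2397 N·m

Gear mesh: ratio = 136/25 = 5.44; torque at shaft 2 = 29.2 × 5.44 × 0.95 = 150.91 N·m.
Chain: ratio = 109/28 = 3.8929; torque at shaft 3 = 150.91 × 3.8929 × 0.93 = 546.33 N·m.
Gear mesh: ratio = 94/21 = 4.4762; torque at the load shaft = 546.33 × 4.4762 × 0.98 = 2396.6 N·m.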